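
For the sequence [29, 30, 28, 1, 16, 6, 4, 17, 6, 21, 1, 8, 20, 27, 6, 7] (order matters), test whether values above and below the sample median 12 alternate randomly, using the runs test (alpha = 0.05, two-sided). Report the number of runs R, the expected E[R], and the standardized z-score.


Step 1: Compute median = 12; label A = above, B = below.
Labels in order: AAABABBABABBAABB  (n_A = 8, n_B = 8)
Step 2: Count runs R = 10.
Step 3: Under H0 (random ordering), E[R] = 2*n_A*n_B/(n_A+n_B) + 1 = 2*8*8/16 + 1 = 9.0000.
        Var[R] = 2*n_A*n_B*(2*n_A*n_B - n_A - n_B) / ((n_A+n_B)^2 * (n_A+n_B-1)) = 14336/3840 = 3.7333.
        SD[R] = 1.9322.
Step 4: Continuity-corrected z = (R - 0.5 - E[R]) / SD[R] = (10 - 0.5 - 9.0000) / 1.9322 = 0.2588.
Step 5: Two-sided p-value via normal approximation = 2*(1 - Phi(|z|)) = 0.795809.
Step 6: alpha = 0.05. fail to reject H0.

R = 10, z = 0.2588, p = 0.795809, fail to reject H0.


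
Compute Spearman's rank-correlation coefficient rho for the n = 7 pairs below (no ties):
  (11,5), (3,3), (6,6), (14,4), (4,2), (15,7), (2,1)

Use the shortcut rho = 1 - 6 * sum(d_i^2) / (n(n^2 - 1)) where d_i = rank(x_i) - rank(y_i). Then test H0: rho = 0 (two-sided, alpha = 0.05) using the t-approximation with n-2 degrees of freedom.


Step 1: Rank x and y separately (midranks; no ties here).
rank(x): 11->5, 3->2, 6->4, 14->6, 4->3, 15->7, 2->1
rank(y): 5->5, 3->3, 6->6, 4->4, 2->2, 7->7, 1->1
Step 2: d_i = R_x(i) - R_y(i); compute d_i^2.
  (5-5)^2=0, (2-3)^2=1, (4-6)^2=4, (6-4)^2=4, (3-2)^2=1, (7-7)^2=0, (1-1)^2=0
sum(d^2) = 10.
Step 3: rho = 1 - 6*10 / (7*(7^2 - 1)) = 1 - 60/336 = 0.821429.
Step 4: Under H0, t = rho * sqrt((n-2)/(1-rho^2)) = 3.2206 ~ t(5).
Step 5: Two-sided p-value from the t-distribution with 5 df = 0.023449.
Step 6: alpha = 0.05. reject H0.

rho = 0.8214, p = 0.023449, reject H0 at alpha = 0.05.


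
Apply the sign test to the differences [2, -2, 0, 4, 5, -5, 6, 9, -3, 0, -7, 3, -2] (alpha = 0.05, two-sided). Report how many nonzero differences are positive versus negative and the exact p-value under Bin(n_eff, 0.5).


Step 1: Discard zero differences. Original n = 13; n_eff = number of nonzero differences = 11.
Nonzero differences (with sign): +2, -2, +4, +5, -5, +6, +9, -3, -7, +3, -2
Step 2: Count signs: positive = 6, negative = 5.
Step 3: Under H0: P(positive) = 0.5, so the number of positives S ~ Bin(11, 0.5).
Step 4: Two-sided exact p-value = sum of Bin(11,0.5) probabilities at or below the observed probability = 1.000000.
Step 5: alpha = 0.05. fail to reject H0.

n_eff = 11, pos = 6, neg = 5, p = 1.000000, fail to reject H0.


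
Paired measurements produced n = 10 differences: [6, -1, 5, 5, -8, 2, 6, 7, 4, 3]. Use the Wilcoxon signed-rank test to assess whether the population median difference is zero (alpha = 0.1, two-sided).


Step 1: Drop any zero differences (none here) and take |d_i|.
|d| = [6, 1, 5, 5, 8, 2, 6, 7, 4, 3]
Step 2: Midrank |d_i| (ties get averaged ranks).
ranks: |6|->7.5, |1|->1, |5|->5.5, |5|->5.5, |8|->10, |2|->2, |6|->7.5, |7|->9, |4|->4, |3|->3
Step 3: Attach original signs; sum ranks with positive sign and with negative sign.
W+ = 7.5 + 5.5 + 5.5 + 2 + 7.5 + 9 + 4 + 3 = 44
W- = 1 + 10 = 11
(Check: W+ + W- = 55 should equal n(n+1)/2 = 55.)
Step 4: Test statistic W = min(W+, W-) = 11.
Step 5: Ties in |d|, so use the tie-corrected normal approximation.
        E[W] = n(n+1)/4 = 10*11/4 = 27.5.
        Tie groups: |d|=5 (t=2), |d|=6 (t=2); sum(t^3 - t) = 12.
        Var[W] = n(n+1)(2n+1)/24 - sum(t^3-t)/48 = 2310/24 - 12/48 = 96.
        z = (W - E[W]) / sqrt(Var[W]) = (11 - 27.5) / 9.7980 = -1.6840.
        Two-sided p = 2*Phi(z) = 0.092177.
Step 6: alpha = 0.1. reject H0.

W+ = 44, W- = 11, W = min = 11, p = 0.092177, reject H0.


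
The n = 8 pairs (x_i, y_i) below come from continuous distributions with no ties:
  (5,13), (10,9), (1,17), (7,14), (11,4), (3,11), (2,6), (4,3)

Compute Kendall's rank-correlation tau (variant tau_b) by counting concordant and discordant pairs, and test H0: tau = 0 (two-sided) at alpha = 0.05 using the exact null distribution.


Step 1: Enumerate the 28 unordered pairs (i,j) with i<j and classify each by sign(x_j-x_i) * sign(y_j-y_i).
  (1,2):dx=+5,dy=-4->D; (1,3):dx=-4,dy=+4->D; (1,4):dx=+2,dy=+1->C; (1,5):dx=+6,dy=-9->D
  (1,6):dx=-2,dy=-2->C; (1,7):dx=-3,dy=-7->C; (1,8):dx=-1,dy=-10->C; (2,3):dx=-9,dy=+8->D
  (2,4):dx=-3,dy=+5->D; (2,5):dx=+1,dy=-5->D; (2,6):dx=-7,dy=+2->D; (2,7):dx=-8,dy=-3->C
  (2,8):dx=-6,dy=-6->C; (3,4):dx=+6,dy=-3->D; (3,5):dx=+10,dy=-13->D; (3,6):dx=+2,dy=-6->D
  (3,7):dx=+1,dy=-11->D; (3,8):dx=+3,dy=-14->D; (4,5):dx=+4,dy=-10->D; (4,6):dx=-4,dy=-3->C
  (4,7):dx=-5,dy=-8->C; (4,8):dx=-3,dy=-11->C; (5,6):dx=-8,dy=+7->D; (5,7):dx=-9,dy=+2->D
  (5,8):dx=-7,dy=-1->C; (6,7):dx=-1,dy=-5->C; (6,8):dx=+1,dy=-8->D; (7,8):dx=+2,dy=-3->D
Step 2: C = 11, D = 17, total pairs = 28.
Step 3: tau = (C - D)/(n(n-1)/2) = (11 - 17)/28 = -0.214286.
Step 4: Exact two-sided p-value (enumerate n! = 40320 permutations of y under H0): p = 0.548413.
Step 5: alpha = 0.05. fail to reject H0.

tau_b = -0.2143 (C=11, D=17), p = 0.548413, fail to reject H0.


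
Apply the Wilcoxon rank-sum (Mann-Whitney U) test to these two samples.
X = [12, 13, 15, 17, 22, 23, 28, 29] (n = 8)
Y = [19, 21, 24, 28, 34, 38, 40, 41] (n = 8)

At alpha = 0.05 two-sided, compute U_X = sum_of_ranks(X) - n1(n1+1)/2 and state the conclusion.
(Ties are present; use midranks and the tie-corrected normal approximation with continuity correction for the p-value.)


Step 1: Combine and sort all 16 observations; assign midranks.
sorted (value, group): (12,X), (13,X), (15,X), (17,X), (19,Y), (21,Y), (22,X), (23,X), (24,Y), (28,X), (28,Y), (29,X), (34,Y), (38,Y), (40,Y), (41,Y)
ranks: 12->1, 13->2, 15->3, 17->4, 19->5, 21->6, 22->7, 23->8, 24->9, 28->10.5, 28->10.5, 29->12, 34->13, 38->14, 40->15, 41->16
Step 2: Rank sum for X: R1 = 1 + 2 + 3 + 4 + 7 + 8 + 10.5 + 12 = 47.5.
Step 3: U_X = R1 - n1(n1+1)/2 = 47.5 - 8*9/2 = 47.5 - 36 = 11.5.
       U_Y = n1*n2 - U_X = 64 - 11.5 = 52.5.
Step 4: Ties are present, so use the tie-corrected normal approximation (with continuity correction) for the p-value.
Step 5: p-value = 0.035556; compare to alpha = 0.05. reject H0.

U_X = 11.5, p = 0.035556, reject H0 at alpha = 0.05.


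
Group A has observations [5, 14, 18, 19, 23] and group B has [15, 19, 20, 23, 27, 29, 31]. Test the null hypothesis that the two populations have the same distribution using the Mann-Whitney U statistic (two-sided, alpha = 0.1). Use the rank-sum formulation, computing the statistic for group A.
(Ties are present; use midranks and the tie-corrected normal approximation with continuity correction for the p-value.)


Step 1: Combine and sort all 12 observations; assign midranks.
sorted (value, group): (5,X), (14,X), (15,Y), (18,X), (19,X), (19,Y), (20,Y), (23,X), (23,Y), (27,Y), (29,Y), (31,Y)
ranks: 5->1, 14->2, 15->3, 18->4, 19->5.5, 19->5.5, 20->7, 23->8.5, 23->8.5, 27->10, 29->11, 31->12
Step 2: Rank sum for X: R1 = 1 + 2 + 4 + 5.5 + 8.5 = 21.
Step 3: U_X = R1 - n1(n1+1)/2 = 21 - 5*6/2 = 21 - 15 = 6.
       U_Y = n1*n2 - U_X = 35 - 6 = 29.
Step 4: Ties are present, so use the tie-corrected normal approximation (with continuity correction) for the p-value.
Step 5: p-value = 0.073025; compare to alpha = 0.1. reject H0.

U_X = 6, p = 0.073025, reject H0 at alpha = 0.1.


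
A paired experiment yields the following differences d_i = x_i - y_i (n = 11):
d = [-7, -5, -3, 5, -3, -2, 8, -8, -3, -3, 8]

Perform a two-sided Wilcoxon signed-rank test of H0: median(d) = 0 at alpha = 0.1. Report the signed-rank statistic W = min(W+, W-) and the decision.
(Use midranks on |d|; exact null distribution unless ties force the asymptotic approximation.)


Step 1: Drop any zero differences (none here) and take |d_i|.
|d| = [7, 5, 3, 5, 3, 2, 8, 8, 3, 3, 8]
Step 2: Midrank |d_i| (ties get averaged ranks).
ranks: |7|->8, |5|->6.5, |3|->3.5, |5|->6.5, |3|->3.5, |2|->1, |8|->10, |8|->10, |3|->3.5, |3|->3.5, |8|->10
Step 3: Attach original signs; sum ranks with positive sign and with negative sign.
W+ = 6.5 + 10 + 10 = 26.5
W- = 8 + 6.5 + 3.5 + 3.5 + 1 + 10 + 3.5 + 3.5 = 39.5
(Check: W+ + W- = 66 should equal n(n+1)/2 = 66.)
Step 4: Test statistic W = min(W+, W-) = 26.5.
Step 5: Ties in |d|, so use the tie-corrected normal approximation.
        E[W] = n(n+1)/4 = 11*12/4 = 33.
        Tie groups: |d|=3 (t=4), |d|=5 (t=2), |d|=8 (t=3); sum(t^3 - t) = 90.
        Var[W] = n(n+1)(2n+1)/24 - sum(t^3-t)/48 = 3036/24 - 90/48 = 124.625.
        z = (W - E[W]) / sqrt(Var[W]) = (26.5 - 33) / 11.1636 = -0.5823.
        Two-sided p = 2*Phi(z) = 0.560397.
Step 6: alpha = 0.1. fail to reject H0.

W+ = 26.5, W- = 39.5, W = min = 26.5, p = 0.560397, fail to reject H0.


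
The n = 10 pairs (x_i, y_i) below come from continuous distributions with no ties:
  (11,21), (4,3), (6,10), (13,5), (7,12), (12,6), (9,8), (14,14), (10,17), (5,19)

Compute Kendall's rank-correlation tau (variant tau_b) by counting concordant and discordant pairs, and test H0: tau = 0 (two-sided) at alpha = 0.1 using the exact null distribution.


Step 1: Enumerate the 45 unordered pairs (i,j) with i<j and classify each by sign(x_j-x_i) * sign(y_j-y_i).
  (1,2):dx=-7,dy=-18->C; (1,3):dx=-5,dy=-11->C; (1,4):dx=+2,dy=-16->D; (1,5):dx=-4,dy=-9->C
  (1,6):dx=+1,dy=-15->D; (1,7):dx=-2,dy=-13->C; (1,8):dx=+3,dy=-7->D; (1,9):dx=-1,dy=-4->C
  (1,10):dx=-6,dy=-2->C; (2,3):dx=+2,dy=+7->C; (2,4):dx=+9,dy=+2->C; (2,5):dx=+3,dy=+9->C
  (2,6):dx=+8,dy=+3->C; (2,7):dx=+5,dy=+5->C; (2,8):dx=+10,dy=+11->C; (2,9):dx=+6,dy=+14->C
  (2,10):dx=+1,dy=+16->C; (3,4):dx=+7,dy=-5->D; (3,5):dx=+1,dy=+2->C; (3,6):dx=+6,dy=-4->D
  (3,7):dx=+3,dy=-2->D; (3,8):dx=+8,dy=+4->C; (3,9):dx=+4,dy=+7->C; (3,10):dx=-1,dy=+9->D
  (4,5):dx=-6,dy=+7->D; (4,6):dx=-1,dy=+1->D; (4,7):dx=-4,dy=+3->D; (4,8):dx=+1,dy=+9->C
  (4,9):dx=-3,dy=+12->D; (4,10):dx=-8,dy=+14->D; (5,6):dx=+5,dy=-6->D; (5,7):dx=+2,dy=-4->D
  (5,8):dx=+7,dy=+2->C; (5,9):dx=+3,dy=+5->C; (5,10):dx=-2,dy=+7->D; (6,7):dx=-3,dy=+2->D
  (6,8):dx=+2,dy=+8->C; (6,9):dx=-2,dy=+11->D; (6,10):dx=-7,dy=+13->D; (7,8):dx=+5,dy=+6->C
  (7,9):dx=+1,dy=+9->C; (7,10):dx=-4,dy=+11->D; (8,9):dx=-4,dy=+3->D; (8,10):dx=-9,dy=+5->D
  (9,10):dx=-5,dy=+2->D
Step 2: C = 23, D = 22, total pairs = 45.
Step 3: tau = (C - D)/(n(n-1)/2) = (23 - 22)/45 = 0.022222.
Step 4: Exact two-sided p-value (enumerate n! = 3628800 permutations of y under H0): p = 1.000000.
Step 5: alpha = 0.1. fail to reject H0.

tau_b = 0.0222 (C=23, D=22), p = 1.000000, fail to reject H0.


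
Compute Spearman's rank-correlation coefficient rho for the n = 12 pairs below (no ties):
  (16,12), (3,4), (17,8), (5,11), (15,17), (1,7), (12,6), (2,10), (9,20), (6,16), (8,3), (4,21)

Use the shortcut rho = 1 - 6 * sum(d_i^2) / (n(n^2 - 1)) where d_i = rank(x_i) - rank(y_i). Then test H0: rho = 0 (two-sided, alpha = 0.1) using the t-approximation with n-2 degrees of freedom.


Step 1: Rank x and y separately (midranks; no ties here).
rank(x): 16->11, 3->3, 17->12, 5->5, 15->10, 1->1, 12->9, 2->2, 9->8, 6->6, 8->7, 4->4
rank(y): 12->8, 4->2, 8->5, 11->7, 17->10, 7->4, 6->3, 10->6, 20->11, 16->9, 3->1, 21->12
Step 2: d_i = R_x(i) - R_y(i); compute d_i^2.
  (11-8)^2=9, (3-2)^2=1, (12-5)^2=49, (5-7)^2=4, (10-10)^2=0, (1-4)^2=9, (9-3)^2=36, (2-6)^2=16, (8-11)^2=9, (6-9)^2=9, (7-1)^2=36, (4-12)^2=64
sum(d^2) = 242.
Step 3: rho = 1 - 6*242 / (12*(12^2 - 1)) = 1 - 1452/1716 = 0.153846.
Step 4: Under H0, t = rho * sqrt((n-2)/(1-rho^2)) = 0.4924 ~ t(10).
Step 5: Two-sided p-value from the t-distribution with 10 df = 0.633091.
Step 6: alpha = 0.1. fail to reject H0.

rho = 0.1538, p = 0.633091, fail to reject H0 at alpha = 0.1.


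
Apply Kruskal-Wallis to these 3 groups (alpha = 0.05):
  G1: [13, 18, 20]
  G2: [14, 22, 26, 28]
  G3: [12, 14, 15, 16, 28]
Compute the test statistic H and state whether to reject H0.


Step 1: Combine all N = 12 observations and assign midranks.
sorted (value, group, rank): (12,G3,1), (13,G1,2), (14,G2,3.5), (14,G3,3.5), (15,G3,5), (16,G3,6), (18,G1,7), (20,G1,8), (22,G2,9), (26,G2,10), (28,G2,11.5), (28,G3,11.5)
Step 2: Sum ranks within each group.
R_1 = 17 (n_1 = 3)
R_2 = 34 (n_2 = 4)
R_3 = 27 (n_3 = 5)
Step 3: H = 12/(N(N+1)) * sum(R_i^2/n_i) - 3(N+1)
     = 12/(12*13) * (17^2/3 + 34^2/4 + 27^2/5) - 3*13
     = 0.076923 * 531.133 - 39
     = 1.856410.
Step 4: Ties present; correction factor C = 1 - 12/(12^3 - 12) = 0.993007. Corrected H = 1.856410 / 0.993007 = 1.869484.
Step 5: Under H0, H ~ chi^2(2); p-value = 0.392687.
Step 6: alpha = 0.05. fail to reject H0.

H = 1.8695, df = 2, p = 0.392687, fail to reject H0.


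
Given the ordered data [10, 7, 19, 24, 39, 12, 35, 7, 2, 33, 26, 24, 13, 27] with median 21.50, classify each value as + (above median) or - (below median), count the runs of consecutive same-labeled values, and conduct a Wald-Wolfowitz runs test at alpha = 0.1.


Step 1: Compute median = 21.50; label A = above, B = below.
Labels in order: BBBAABABBAAABA  (n_A = 7, n_B = 7)
Step 2: Count runs R = 8.
Step 3: Under H0 (random ordering), E[R] = 2*n_A*n_B/(n_A+n_B) + 1 = 2*7*7/14 + 1 = 8.0000.
        Var[R] = 2*n_A*n_B*(2*n_A*n_B - n_A - n_B) / ((n_A+n_B)^2 * (n_A+n_B-1)) = 8232/2548 = 3.2308.
        SD[R] = 1.7974.
Step 4: R = E[R], so z = 0 with no continuity correction.
Step 5: Two-sided p-value via normal approximation = 2*(1 - Phi(|z|)) = 1.000000.
Step 6: alpha = 0.1. fail to reject H0.

R = 8, z = 0.0000, p = 1.000000, fail to reject H0.


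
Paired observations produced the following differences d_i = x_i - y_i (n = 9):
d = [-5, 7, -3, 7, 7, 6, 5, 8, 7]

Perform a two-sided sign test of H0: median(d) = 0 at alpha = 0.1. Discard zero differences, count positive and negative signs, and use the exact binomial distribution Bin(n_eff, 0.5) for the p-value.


Step 1: Discard zero differences. Original n = 9; n_eff = number of nonzero differences = 9.
Nonzero differences (with sign): -5, +7, -3, +7, +7, +6, +5, +8, +7
Step 2: Count signs: positive = 7, negative = 2.
Step 3: Under H0: P(positive) = 0.5, so the number of positives S ~ Bin(9, 0.5).
Step 4: Two-sided exact p-value = sum of Bin(9,0.5) probabilities at or below the observed probability = 0.179688.
Step 5: alpha = 0.1. fail to reject H0.

n_eff = 9, pos = 7, neg = 2, p = 0.179688, fail to reject H0.


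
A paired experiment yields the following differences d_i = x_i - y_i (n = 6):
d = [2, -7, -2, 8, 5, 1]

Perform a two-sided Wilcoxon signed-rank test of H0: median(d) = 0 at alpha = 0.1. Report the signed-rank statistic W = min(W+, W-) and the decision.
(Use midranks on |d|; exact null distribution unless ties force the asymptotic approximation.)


Step 1: Drop any zero differences (none here) and take |d_i|.
|d| = [2, 7, 2, 8, 5, 1]
Step 2: Midrank |d_i| (ties get averaged ranks).
ranks: |2|->2.5, |7|->5, |2|->2.5, |8|->6, |5|->4, |1|->1
Step 3: Attach original signs; sum ranks with positive sign and with negative sign.
W+ = 2.5 + 6 + 4 + 1 = 13.5
W- = 5 + 2.5 = 7.5
(Check: W+ + W- = 21 should equal n(n+1)/2 = 21.)
Step 4: Test statistic W = min(W+, W-) = 7.5.
Step 5: Ties in |d|, so use the tie-corrected normal approximation.
        E[W] = n(n+1)/4 = 6*7/4 = 10.5.
        Tie groups: |d|=2 (t=2); sum(t^3 - t) = 6.
        Var[W] = n(n+1)(2n+1)/24 - sum(t^3-t)/48 = 546/24 - 6/48 = 22.625.
        z = (W - E[W]) / sqrt(Var[W]) = (7.5 - 10.5) / 4.7566 = -0.6307.
        Two-sided p = 2*Phi(z) = 0.528233.
Step 6: alpha = 0.1. fail to reject H0.

W+ = 13.5, W- = 7.5, W = min = 7.5, p = 0.528233, fail to reject H0.


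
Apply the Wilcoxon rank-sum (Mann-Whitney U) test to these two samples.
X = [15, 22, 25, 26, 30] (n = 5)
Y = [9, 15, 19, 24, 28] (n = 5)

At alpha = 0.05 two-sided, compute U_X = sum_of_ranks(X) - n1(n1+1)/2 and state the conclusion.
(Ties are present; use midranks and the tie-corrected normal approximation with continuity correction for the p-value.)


Step 1: Combine and sort all 10 observations; assign midranks.
sorted (value, group): (9,Y), (15,X), (15,Y), (19,Y), (22,X), (24,Y), (25,X), (26,X), (28,Y), (30,X)
ranks: 9->1, 15->2.5, 15->2.5, 19->4, 22->5, 24->6, 25->7, 26->8, 28->9, 30->10
Step 2: Rank sum for X: R1 = 2.5 + 5 + 7 + 8 + 10 = 32.5.
Step 3: U_X = R1 - n1(n1+1)/2 = 32.5 - 5*6/2 = 32.5 - 15 = 17.5.
       U_Y = n1*n2 - U_X = 25 - 17.5 = 7.5.
Step 4: Ties are present, so use the tie-corrected normal approximation (with continuity correction) for the p-value.
Step 5: p-value = 0.345742; compare to alpha = 0.05. fail to reject H0.

U_X = 17.5, p = 0.345742, fail to reject H0 at alpha = 0.05.


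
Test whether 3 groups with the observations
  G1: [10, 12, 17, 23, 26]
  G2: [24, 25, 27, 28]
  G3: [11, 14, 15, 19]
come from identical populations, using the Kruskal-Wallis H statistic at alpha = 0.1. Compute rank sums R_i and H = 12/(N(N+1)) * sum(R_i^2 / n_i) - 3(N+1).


Step 1: Combine all N = 13 observations and assign midranks.
sorted (value, group, rank): (10,G1,1), (11,G3,2), (12,G1,3), (14,G3,4), (15,G3,5), (17,G1,6), (19,G3,7), (23,G1,8), (24,G2,9), (25,G2,10), (26,G1,11), (27,G2,12), (28,G2,13)
Step 2: Sum ranks within each group.
R_1 = 29 (n_1 = 5)
R_2 = 44 (n_2 = 4)
R_3 = 18 (n_3 = 4)
Step 3: H = 12/(N(N+1)) * sum(R_i^2/n_i) - 3(N+1)
     = 12/(13*14) * (29^2/5 + 44^2/4 + 18^2/4) - 3*14
     = 0.065934 * 733.2 - 42
     = 6.342857.
Step 4: No ties, so H is used without correction.
Step 5: Under H0, H ~ chi^2(2); p-value = 0.041944.
Step 6: alpha = 0.1. reject H0.

H = 6.3429, df = 2, p = 0.041944, reject H0.


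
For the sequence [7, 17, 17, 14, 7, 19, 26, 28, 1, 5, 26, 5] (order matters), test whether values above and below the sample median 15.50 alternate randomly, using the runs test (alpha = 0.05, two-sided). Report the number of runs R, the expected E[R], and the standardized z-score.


Step 1: Compute median = 15.50; label A = above, B = below.
Labels in order: BAABBAAABBAB  (n_A = 6, n_B = 6)
Step 2: Count runs R = 7.
Step 3: Under H0 (random ordering), E[R] = 2*n_A*n_B/(n_A+n_B) + 1 = 2*6*6/12 + 1 = 7.0000.
        Var[R] = 2*n_A*n_B*(2*n_A*n_B - n_A - n_B) / ((n_A+n_B)^2 * (n_A+n_B-1)) = 4320/1584 = 2.7273.
        SD[R] = 1.6514.
Step 4: R = E[R], so z = 0 with no continuity correction.
Step 5: Two-sided p-value via normal approximation = 2*(1 - Phi(|z|)) = 1.000000.
Step 6: alpha = 0.05. fail to reject H0.

R = 7, z = 0.0000, p = 1.000000, fail to reject H0.


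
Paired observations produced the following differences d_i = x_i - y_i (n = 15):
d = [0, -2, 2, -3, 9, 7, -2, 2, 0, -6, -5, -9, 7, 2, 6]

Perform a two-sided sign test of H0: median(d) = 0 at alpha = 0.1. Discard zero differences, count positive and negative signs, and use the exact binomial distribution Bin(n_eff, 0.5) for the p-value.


Step 1: Discard zero differences. Original n = 15; n_eff = number of nonzero differences = 13.
Nonzero differences (with sign): -2, +2, -3, +9, +7, -2, +2, -6, -5, -9, +7, +2, +6
Step 2: Count signs: positive = 7, negative = 6.
Step 3: Under H0: P(positive) = 0.5, so the number of positives S ~ Bin(13, 0.5).
Step 4: Two-sided exact p-value = sum of Bin(13,0.5) probabilities at or below the observed probability = 1.000000.
Step 5: alpha = 0.1. fail to reject H0.

n_eff = 13, pos = 7, neg = 6, p = 1.000000, fail to reject H0.


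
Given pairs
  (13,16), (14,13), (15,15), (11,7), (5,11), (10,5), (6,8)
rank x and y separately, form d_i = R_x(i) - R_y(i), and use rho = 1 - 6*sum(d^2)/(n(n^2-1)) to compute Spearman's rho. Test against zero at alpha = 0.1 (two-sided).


Step 1: Rank x and y separately (midranks; no ties here).
rank(x): 13->5, 14->6, 15->7, 11->4, 5->1, 10->3, 6->2
rank(y): 16->7, 13->5, 15->6, 7->2, 11->4, 5->1, 8->3
Step 2: d_i = R_x(i) - R_y(i); compute d_i^2.
  (5-7)^2=4, (6-5)^2=1, (7-6)^2=1, (4-2)^2=4, (1-4)^2=9, (3-1)^2=4, (2-3)^2=1
sum(d^2) = 24.
Step 3: rho = 1 - 6*24 / (7*(7^2 - 1)) = 1 - 144/336 = 0.571429.
Step 4: Under H0, t = rho * sqrt((n-2)/(1-rho^2)) = 1.5570 ~ t(5).
Step 5: Two-sided p-value from the t-distribution with 5 df = 0.180202.
Step 6: alpha = 0.1. fail to reject H0.

rho = 0.5714, p = 0.180202, fail to reject H0 at alpha = 0.1.


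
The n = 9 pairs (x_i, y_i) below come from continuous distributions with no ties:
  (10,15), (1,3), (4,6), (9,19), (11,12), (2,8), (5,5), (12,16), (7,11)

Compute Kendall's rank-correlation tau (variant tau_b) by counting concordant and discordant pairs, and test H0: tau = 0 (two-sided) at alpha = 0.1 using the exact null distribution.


Step 1: Enumerate the 36 unordered pairs (i,j) with i<j and classify each by sign(x_j-x_i) * sign(y_j-y_i).
  (1,2):dx=-9,dy=-12->C; (1,3):dx=-6,dy=-9->C; (1,4):dx=-1,dy=+4->D; (1,5):dx=+1,dy=-3->D
  (1,6):dx=-8,dy=-7->C; (1,7):dx=-5,dy=-10->C; (1,8):dx=+2,dy=+1->C; (1,9):dx=-3,dy=-4->C
  (2,3):dx=+3,dy=+3->C; (2,4):dx=+8,dy=+16->C; (2,5):dx=+10,dy=+9->C; (2,6):dx=+1,dy=+5->C
  (2,7):dx=+4,dy=+2->C; (2,8):dx=+11,dy=+13->C; (2,9):dx=+6,dy=+8->C; (3,4):dx=+5,dy=+13->C
  (3,5):dx=+7,dy=+6->C; (3,6):dx=-2,dy=+2->D; (3,7):dx=+1,dy=-1->D; (3,8):dx=+8,dy=+10->C
  (3,9):dx=+3,dy=+5->C; (4,5):dx=+2,dy=-7->D; (4,6):dx=-7,dy=-11->C; (4,7):dx=-4,dy=-14->C
  (4,8):dx=+3,dy=-3->D; (4,9):dx=-2,dy=-8->C; (5,6):dx=-9,dy=-4->C; (5,7):dx=-6,dy=-7->C
  (5,8):dx=+1,dy=+4->C; (5,9):dx=-4,dy=-1->C; (6,7):dx=+3,dy=-3->D; (6,8):dx=+10,dy=+8->C
  (6,9):dx=+5,dy=+3->C; (7,8):dx=+7,dy=+11->C; (7,9):dx=+2,dy=+6->C; (8,9):dx=-5,dy=-5->C
Step 2: C = 29, D = 7, total pairs = 36.
Step 3: tau = (C - D)/(n(n-1)/2) = (29 - 7)/36 = 0.611111.
Step 4: Exact two-sided p-value (enumerate n! = 362880 permutations of y under H0): p = 0.024741.
Step 5: alpha = 0.1. reject H0.

tau_b = 0.6111 (C=29, D=7), p = 0.024741, reject H0.


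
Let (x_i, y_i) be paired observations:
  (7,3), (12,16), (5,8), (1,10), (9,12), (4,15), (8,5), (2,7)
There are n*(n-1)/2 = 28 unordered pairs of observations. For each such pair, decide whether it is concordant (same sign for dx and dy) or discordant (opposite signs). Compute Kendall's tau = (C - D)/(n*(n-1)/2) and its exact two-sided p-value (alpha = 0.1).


Step 1: Enumerate the 28 unordered pairs (i,j) with i<j and classify each by sign(x_j-x_i) * sign(y_j-y_i).
  (1,2):dx=+5,dy=+13->C; (1,3):dx=-2,dy=+5->D; (1,4):dx=-6,dy=+7->D; (1,5):dx=+2,dy=+9->C
  (1,6):dx=-3,dy=+12->D; (1,7):dx=+1,dy=+2->C; (1,8):dx=-5,dy=+4->D; (2,3):dx=-7,dy=-8->C
  (2,4):dx=-11,dy=-6->C; (2,5):dx=-3,dy=-4->C; (2,6):dx=-8,dy=-1->C; (2,7):dx=-4,dy=-11->C
  (2,8):dx=-10,dy=-9->C; (3,4):dx=-4,dy=+2->D; (3,5):dx=+4,dy=+4->C; (3,6):dx=-1,dy=+7->D
  (3,7):dx=+3,dy=-3->D; (3,8):dx=-3,dy=-1->C; (4,5):dx=+8,dy=+2->C; (4,6):dx=+3,dy=+5->C
  (4,7):dx=+7,dy=-5->D; (4,8):dx=+1,dy=-3->D; (5,6):dx=-5,dy=+3->D; (5,7):dx=-1,dy=-7->C
  (5,8):dx=-7,dy=-5->C; (6,7):dx=+4,dy=-10->D; (6,8):dx=-2,dy=-8->C; (7,8):dx=-6,dy=+2->D
Step 2: C = 16, D = 12, total pairs = 28.
Step 3: tau = (C - D)/(n(n-1)/2) = (16 - 12)/28 = 0.142857.
Step 4: Exact two-sided p-value (enumerate n! = 40320 permutations of y under H0): p = 0.719544.
Step 5: alpha = 0.1. fail to reject H0.

tau_b = 0.1429 (C=16, D=12), p = 0.719544, fail to reject H0.


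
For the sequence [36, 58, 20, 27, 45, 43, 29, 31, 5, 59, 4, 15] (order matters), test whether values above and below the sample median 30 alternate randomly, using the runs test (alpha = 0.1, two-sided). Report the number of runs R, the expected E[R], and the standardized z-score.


Step 1: Compute median = 30; label A = above, B = below.
Labels in order: AABBAABABABB  (n_A = 6, n_B = 6)
Step 2: Count runs R = 8.
Step 3: Under H0 (random ordering), E[R] = 2*n_A*n_B/(n_A+n_B) + 1 = 2*6*6/12 + 1 = 7.0000.
        Var[R] = 2*n_A*n_B*(2*n_A*n_B - n_A - n_B) / ((n_A+n_B)^2 * (n_A+n_B-1)) = 4320/1584 = 2.7273.
        SD[R] = 1.6514.
Step 4: Continuity-corrected z = (R - 0.5 - E[R]) / SD[R] = (8 - 0.5 - 7.0000) / 1.6514 = 0.3028.
Step 5: Two-sided p-value via normal approximation = 2*(1 - Phi(|z|)) = 0.762069.
Step 6: alpha = 0.1. fail to reject H0.

R = 8, z = 0.3028, p = 0.762069, fail to reject H0.


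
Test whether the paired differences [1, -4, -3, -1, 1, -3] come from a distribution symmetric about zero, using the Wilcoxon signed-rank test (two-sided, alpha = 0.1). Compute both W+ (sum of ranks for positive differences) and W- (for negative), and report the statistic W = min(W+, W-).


Step 1: Drop any zero differences (none here) and take |d_i|.
|d| = [1, 4, 3, 1, 1, 3]
Step 2: Midrank |d_i| (ties get averaged ranks).
ranks: |1|->2, |4|->6, |3|->4.5, |1|->2, |1|->2, |3|->4.5
Step 3: Attach original signs; sum ranks with positive sign and with negative sign.
W+ = 2 + 2 = 4
W- = 6 + 4.5 + 2 + 4.5 = 17
(Check: W+ + W- = 21 should equal n(n+1)/2 = 21.)
Step 4: Test statistic W = min(W+, W-) = 4.
Step 5: Ties in |d|, so use the tie-corrected normal approximation.
        E[W] = n(n+1)/4 = 6*7/4 = 10.5.
        Tie groups: |d|=1 (t=3), |d|=3 (t=2); sum(t^3 - t) = 30.
        Var[W] = n(n+1)(2n+1)/24 - sum(t^3-t)/48 = 546/24 - 30/48 = 22.125.
        z = (W - E[W]) / sqrt(Var[W]) = (4 - 10.5) / 4.7037 = -1.3819.
        Two-sided p = 2*Phi(z) = 0.167007.
Step 6: alpha = 0.1. fail to reject H0.

W+ = 4, W- = 17, W = min = 4, p = 0.167007, fail to reject H0.


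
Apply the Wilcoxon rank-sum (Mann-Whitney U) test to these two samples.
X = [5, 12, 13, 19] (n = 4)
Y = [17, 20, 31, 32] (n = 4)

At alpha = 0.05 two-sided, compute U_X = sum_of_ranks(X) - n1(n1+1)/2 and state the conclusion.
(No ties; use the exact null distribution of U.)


Step 1: Combine and sort all 8 observations; assign midranks.
sorted (value, group): (5,X), (12,X), (13,X), (17,Y), (19,X), (20,Y), (31,Y), (32,Y)
ranks: 5->1, 12->2, 13->3, 17->4, 19->5, 20->6, 31->7, 32->8
Step 2: Rank sum for X: R1 = 1 + 2 + 3 + 5 = 11.
Step 3: U_X = R1 - n1(n1+1)/2 = 11 - 4*5/2 = 11 - 10 = 1.
       U_Y = n1*n2 - U_X = 16 - 1 = 15.
Step 4: No ties, so the exact null distribution of U (based on enumerating the C(8,4) = 70 equally likely rank assignments) gives the two-sided p-value.
Step 5: p-value = 0.057143; compare to alpha = 0.05. fail to reject H0.

U_X = 1, p = 0.057143, fail to reject H0 at alpha = 0.05.


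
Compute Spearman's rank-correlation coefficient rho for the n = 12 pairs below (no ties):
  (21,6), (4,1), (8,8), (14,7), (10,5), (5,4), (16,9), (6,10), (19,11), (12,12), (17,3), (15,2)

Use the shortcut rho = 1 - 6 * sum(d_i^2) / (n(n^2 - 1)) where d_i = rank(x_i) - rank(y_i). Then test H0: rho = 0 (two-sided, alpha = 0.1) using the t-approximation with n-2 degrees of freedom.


Step 1: Rank x and y separately (midranks; no ties here).
rank(x): 21->12, 4->1, 8->4, 14->7, 10->5, 5->2, 16->9, 6->3, 19->11, 12->6, 17->10, 15->8
rank(y): 6->6, 1->1, 8->8, 7->7, 5->5, 4->4, 9->9, 10->10, 11->11, 12->12, 3->3, 2->2
Step 2: d_i = R_x(i) - R_y(i); compute d_i^2.
  (12-6)^2=36, (1-1)^2=0, (4-8)^2=16, (7-7)^2=0, (5-5)^2=0, (2-4)^2=4, (9-9)^2=0, (3-10)^2=49, (11-11)^2=0, (6-12)^2=36, (10-3)^2=49, (8-2)^2=36
sum(d^2) = 226.
Step 3: rho = 1 - 6*226 / (12*(12^2 - 1)) = 1 - 1356/1716 = 0.209790.
Step 4: Under H0, t = rho * sqrt((n-2)/(1-rho^2)) = 0.6785 ~ t(10).
Step 5: Two-sided p-value from the t-distribution with 10 df = 0.512841.
Step 6: alpha = 0.1. fail to reject H0.

rho = 0.2098, p = 0.512841, fail to reject H0 at alpha = 0.1.


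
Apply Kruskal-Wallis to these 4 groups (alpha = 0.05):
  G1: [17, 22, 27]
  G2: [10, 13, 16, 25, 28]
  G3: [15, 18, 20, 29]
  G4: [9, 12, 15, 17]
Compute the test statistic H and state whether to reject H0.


Step 1: Combine all N = 16 observations and assign midranks.
sorted (value, group, rank): (9,G4,1), (10,G2,2), (12,G4,3), (13,G2,4), (15,G3,5.5), (15,G4,5.5), (16,G2,7), (17,G1,8.5), (17,G4,8.5), (18,G3,10), (20,G3,11), (22,G1,12), (25,G2,13), (27,G1,14), (28,G2,15), (29,G3,16)
Step 2: Sum ranks within each group.
R_1 = 34.5 (n_1 = 3)
R_2 = 41 (n_2 = 5)
R_3 = 42.5 (n_3 = 4)
R_4 = 18 (n_4 = 4)
Step 3: H = 12/(N(N+1)) * sum(R_i^2/n_i) - 3(N+1)
     = 12/(16*17) * (34.5^2/3 + 41^2/5 + 42.5^2/4 + 18^2/4) - 3*17
     = 0.044118 * 1265.51 - 51
     = 4.831434.
Step 4: Ties present; correction factor C = 1 - 12/(16^3 - 16) = 0.997059. Corrected H = 4.831434 / 0.997059 = 4.845686.
Step 5: Under H0, H ~ chi^2(3); p-value = 0.183452.
Step 6: alpha = 0.05. fail to reject H0.

H = 4.8457, df = 3, p = 0.183452, fail to reject H0.


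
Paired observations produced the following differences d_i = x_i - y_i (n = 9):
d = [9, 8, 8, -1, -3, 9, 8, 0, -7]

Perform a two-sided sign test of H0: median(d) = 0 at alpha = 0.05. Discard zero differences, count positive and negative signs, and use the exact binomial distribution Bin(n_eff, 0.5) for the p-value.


Step 1: Discard zero differences. Original n = 9; n_eff = number of nonzero differences = 8.
Nonzero differences (with sign): +9, +8, +8, -1, -3, +9, +8, -7
Step 2: Count signs: positive = 5, negative = 3.
Step 3: Under H0: P(positive) = 0.5, so the number of positives S ~ Bin(8, 0.5).
Step 4: Two-sided exact p-value = sum of Bin(8,0.5) probabilities at or below the observed probability = 0.726562.
Step 5: alpha = 0.05. fail to reject H0.

n_eff = 8, pos = 5, neg = 3, p = 0.726562, fail to reject H0.


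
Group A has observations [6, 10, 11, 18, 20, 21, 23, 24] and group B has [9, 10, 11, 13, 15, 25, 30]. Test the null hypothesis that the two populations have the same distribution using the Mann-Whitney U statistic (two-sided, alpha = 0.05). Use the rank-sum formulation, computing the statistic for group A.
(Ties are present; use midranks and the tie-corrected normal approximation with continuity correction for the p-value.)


Step 1: Combine and sort all 15 observations; assign midranks.
sorted (value, group): (6,X), (9,Y), (10,X), (10,Y), (11,X), (11,Y), (13,Y), (15,Y), (18,X), (20,X), (21,X), (23,X), (24,X), (25,Y), (30,Y)
ranks: 6->1, 9->2, 10->3.5, 10->3.5, 11->5.5, 11->5.5, 13->7, 15->8, 18->9, 20->10, 21->11, 23->12, 24->13, 25->14, 30->15
Step 2: Rank sum for X: R1 = 1 + 3.5 + 5.5 + 9 + 10 + 11 + 12 + 13 = 65.
Step 3: U_X = R1 - n1(n1+1)/2 = 65 - 8*9/2 = 65 - 36 = 29.
       U_Y = n1*n2 - U_X = 56 - 29 = 27.
Step 4: Ties are present, so use the tie-corrected normal approximation (with continuity correction) for the p-value.
Step 5: p-value = 0.953775; compare to alpha = 0.05. fail to reject H0.

U_X = 29, p = 0.953775, fail to reject H0 at alpha = 0.05.


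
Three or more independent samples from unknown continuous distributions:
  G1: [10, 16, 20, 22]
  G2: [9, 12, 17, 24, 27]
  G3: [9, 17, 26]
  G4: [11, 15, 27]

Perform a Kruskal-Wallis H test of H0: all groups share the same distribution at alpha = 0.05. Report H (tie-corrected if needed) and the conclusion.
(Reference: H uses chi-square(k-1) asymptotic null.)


Step 1: Combine all N = 15 observations and assign midranks.
sorted (value, group, rank): (9,G2,1.5), (9,G3,1.5), (10,G1,3), (11,G4,4), (12,G2,5), (15,G4,6), (16,G1,7), (17,G2,8.5), (17,G3,8.5), (20,G1,10), (22,G1,11), (24,G2,12), (26,G3,13), (27,G2,14.5), (27,G4,14.5)
Step 2: Sum ranks within each group.
R_1 = 31 (n_1 = 4)
R_2 = 41.5 (n_2 = 5)
R_3 = 23 (n_3 = 3)
R_4 = 24.5 (n_4 = 3)
Step 3: H = 12/(N(N+1)) * sum(R_i^2/n_i) - 3(N+1)
     = 12/(15*16) * (31^2/4 + 41.5^2/5 + 23^2/3 + 24.5^2/3) - 3*16
     = 0.050000 * 961.117 - 48
     = 0.055833.
Step 4: Ties present; correction factor C = 1 - 18/(15^3 - 15) = 0.994643. Corrected H = 0.055833 / 0.994643 = 0.056134.
Step 5: Under H0, H ~ chi^2(3); p-value = 0.996522.
Step 6: alpha = 0.05. fail to reject H0.

H = 0.0561, df = 3, p = 0.996522, fail to reject H0.


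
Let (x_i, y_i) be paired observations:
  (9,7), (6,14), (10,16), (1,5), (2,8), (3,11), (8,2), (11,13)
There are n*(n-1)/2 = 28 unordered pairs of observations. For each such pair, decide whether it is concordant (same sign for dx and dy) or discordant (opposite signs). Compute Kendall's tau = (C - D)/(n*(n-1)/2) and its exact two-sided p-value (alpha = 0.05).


Step 1: Enumerate the 28 unordered pairs (i,j) with i<j and classify each by sign(x_j-x_i) * sign(y_j-y_i).
  (1,2):dx=-3,dy=+7->D; (1,3):dx=+1,dy=+9->C; (1,4):dx=-8,dy=-2->C; (1,5):dx=-7,dy=+1->D
  (1,6):dx=-6,dy=+4->D; (1,7):dx=-1,dy=-5->C; (1,8):dx=+2,dy=+6->C; (2,3):dx=+4,dy=+2->C
  (2,4):dx=-5,dy=-9->C; (2,5):dx=-4,dy=-6->C; (2,6):dx=-3,dy=-3->C; (2,7):dx=+2,dy=-12->D
  (2,8):dx=+5,dy=-1->D; (3,4):dx=-9,dy=-11->C; (3,5):dx=-8,dy=-8->C; (3,6):dx=-7,dy=-5->C
  (3,7):dx=-2,dy=-14->C; (3,8):dx=+1,dy=-3->D; (4,5):dx=+1,dy=+3->C; (4,6):dx=+2,dy=+6->C
  (4,7):dx=+7,dy=-3->D; (4,8):dx=+10,dy=+8->C; (5,6):dx=+1,dy=+3->C; (5,7):dx=+6,dy=-6->D
  (5,8):dx=+9,dy=+5->C; (6,7):dx=+5,dy=-9->D; (6,8):dx=+8,dy=+2->C; (7,8):dx=+3,dy=+11->C
Step 2: C = 19, D = 9, total pairs = 28.
Step 3: tau = (C - D)/(n(n-1)/2) = (19 - 9)/28 = 0.357143.
Step 4: Exact two-sided p-value (enumerate n! = 40320 permutations of y under H0): p = 0.275099.
Step 5: alpha = 0.05. fail to reject H0.

tau_b = 0.3571 (C=19, D=9), p = 0.275099, fail to reject H0.


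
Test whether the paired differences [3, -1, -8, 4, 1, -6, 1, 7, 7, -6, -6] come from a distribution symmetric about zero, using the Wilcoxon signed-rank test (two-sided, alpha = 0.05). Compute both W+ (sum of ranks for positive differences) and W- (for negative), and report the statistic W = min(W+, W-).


Step 1: Drop any zero differences (none here) and take |d_i|.
|d| = [3, 1, 8, 4, 1, 6, 1, 7, 7, 6, 6]
Step 2: Midrank |d_i| (ties get averaged ranks).
ranks: |3|->4, |1|->2, |8|->11, |4|->5, |1|->2, |6|->7, |1|->2, |7|->9.5, |7|->9.5, |6|->7, |6|->7
Step 3: Attach original signs; sum ranks with positive sign and with negative sign.
W+ = 4 + 5 + 2 + 2 + 9.5 + 9.5 = 32
W- = 2 + 11 + 7 + 7 + 7 = 34
(Check: W+ + W- = 66 should equal n(n+1)/2 = 66.)
Step 4: Test statistic W = min(W+, W-) = 32.
Step 5: Ties in |d|, so use the tie-corrected normal approximation.
        E[W] = n(n+1)/4 = 11*12/4 = 33.
        Tie groups: |d|=1 (t=3), |d|=6 (t=3), |d|=7 (t=2); sum(t^3 - t) = 54.
        Var[W] = n(n+1)(2n+1)/24 - sum(t^3-t)/48 = 3036/24 - 54/48 = 125.375.
        z = (W - E[W]) / sqrt(Var[W]) = (32 - 33) / 11.1971 = -0.0893.
        Two-sided p = 2*Phi(z) = 0.928836.
Step 6: alpha = 0.05. fail to reject H0.

W+ = 32, W- = 34, W = min = 32, p = 0.928836, fail to reject H0.


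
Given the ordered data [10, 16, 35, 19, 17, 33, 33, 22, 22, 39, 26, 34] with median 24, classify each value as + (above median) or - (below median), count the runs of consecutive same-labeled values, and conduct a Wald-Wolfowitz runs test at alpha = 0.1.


Step 1: Compute median = 24; label A = above, B = below.
Labels in order: BBABBAABBAAA  (n_A = 6, n_B = 6)
Step 2: Count runs R = 6.
Step 3: Under H0 (random ordering), E[R] = 2*n_A*n_B/(n_A+n_B) + 1 = 2*6*6/12 + 1 = 7.0000.
        Var[R] = 2*n_A*n_B*(2*n_A*n_B - n_A - n_B) / ((n_A+n_B)^2 * (n_A+n_B-1)) = 4320/1584 = 2.7273.
        SD[R] = 1.6514.
Step 4: Continuity-corrected z = (R + 0.5 - E[R]) / SD[R] = (6 + 0.5 - 7.0000) / 1.6514 = -0.3028.
Step 5: Two-sided p-value via normal approximation = 2*(1 - Phi(|z|)) = 0.762069.
Step 6: alpha = 0.1. fail to reject H0.

R = 6, z = -0.3028, p = 0.762069, fail to reject H0.


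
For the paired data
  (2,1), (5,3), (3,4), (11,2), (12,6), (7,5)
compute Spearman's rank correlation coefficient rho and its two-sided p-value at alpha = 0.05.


Step 1: Rank x and y separately (midranks; no ties here).
rank(x): 2->1, 5->3, 3->2, 11->5, 12->6, 7->4
rank(y): 1->1, 3->3, 4->4, 2->2, 6->6, 5->5
Step 2: d_i = R_x(i) - R_y(i); compute d_i^2.
  (1-1)^2=0, (3-3)^2=0, (2-4)^2=4, (5-2)^2=9, (6-6)^2=0, (4-5)^2=1
sum(d^2) = 14.
Step 3: rho = 1 - 6*14 / (6*(6^2 - 1)) = 1 - 84/210 = 0.600000.
Step 4: Under H0, t = rho * sqrt((n-2)/(1-rho^2)) = 1.5000 ~ t(4).
Step 5: Two-sided p-value from the t-distribution with 4 df = 0.208000.
Step 6: alpha = 0.05. fail to reject H0.

rho = 0.6000, p = 0.208000, fail to reject H0 at alpha = 0.05.


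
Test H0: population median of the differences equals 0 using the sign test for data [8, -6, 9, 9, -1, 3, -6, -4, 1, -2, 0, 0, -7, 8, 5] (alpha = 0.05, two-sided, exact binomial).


Step 1: Discard zero differences. Original n = 15; n_eff = number of nonzero differences = 13.
Nonzero differences (with sign): +8, -6, +9, +9, -1, +3, -6, -4, +1, -2, -7, +8, +5
Step 2: Count signs: positive = 7, negative = 6.
Step 3: Under H0: P(positive) = 0.5, so the number of positives S ~ Bin(13, 0.5).
Step 4: Two-sided exact p-value = sum of Bin(13,0.5) probabilities at or below the observed probability = 1.000000.
Step 5: alpha = 0.05. fail to reject H0.

n_eff = 13, pos = 7, neg = 6, p = 1.000000, fail to reject H0.


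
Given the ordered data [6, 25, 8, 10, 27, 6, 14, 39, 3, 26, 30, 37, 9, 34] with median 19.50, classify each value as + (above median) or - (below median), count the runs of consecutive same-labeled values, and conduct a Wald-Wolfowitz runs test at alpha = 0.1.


Step 1: Compute median = 19.50; label A = above, B = below.
Labels in order: BABBABBABAAABA  (n_A = 7, n_B = 7)
Step 2: Count runs R = 10.
Step 3: Under H0 (random ordering), E[R] = 2*n_A*n_B/(n_A+n_B) + 1 = 2*7*7/14 + 1 = 8.0000.
        Var[R] = 2*n_A*n_B*(2*n_A*n_B - n_A - n_B) / ((n_A+n_B)^2 * (n_A+n_B-1)) = 8232/2548 = 3.2308.
        SD[R] = 1.7974.
Step 4: Continuity-corrected z = (R - 0.5 - E[R]) / SD[R] = (10 - 0.5 - 8.0000) / 1.7974 = 0.8345.
Step 5: Two-sided p-value via normal approximation = 2*(1 - Phi(|z|)) = 0.403986.
Step 6: alpha = 0.1. fail to reject H0.

R = 10, z = 0.8345, p = 0.403986, fail to reject H0.


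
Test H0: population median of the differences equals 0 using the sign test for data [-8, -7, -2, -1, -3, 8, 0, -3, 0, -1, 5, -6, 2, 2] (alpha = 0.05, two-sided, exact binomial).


Step 1: Discard zero differences. Original n = 14; n_eff = number of nonzero differences = 12.
Nonzero differences (with sign): -8, -7, -2, -1, -3, +8, -3, -1, +5, -6, +2, +2
Step 2: Count signs: positive = 4, negative = 8.
Step 3: Under H0: P(positive) = 0.5, so the number of positives S ~ Bin(12, 0.5).
Step 4: Two-sided exact p-value = sum of Bin(12,0.5) probabilities at or below the observed probability = 0.387695.
Step 5: alpha = 0.05. fail to reject H0.

n_eff = 12, pos = 4, neg = 8, p = 0.387695, fail to reject H0.


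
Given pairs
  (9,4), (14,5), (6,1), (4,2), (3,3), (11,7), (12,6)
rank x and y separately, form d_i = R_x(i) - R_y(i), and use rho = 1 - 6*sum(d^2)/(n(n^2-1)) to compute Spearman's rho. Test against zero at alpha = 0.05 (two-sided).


Step 1: Rank x and y separately (midranks; no ties here).
rank(x): 9->4, 14->7, 6->3, 4->2, 3->1, 11->5, 12->6
rank(y): 4->4, 5->5, 1->1, 2->2, 3->3, 7->7, 6->6
Step 2: d_i = R_x(i) - R_y(i); compute d_i^2.
  (4-4)^2=0, (7-5)^2=4, (3-1)^2=4, (2-2)^2=0, (1-3)^2=4, (5-7)^2=4, (6-6)^2=0
sum(d^2) = 16.
Step 3: rho = 1 - 6*16 / (7*(7^2 - 1)) = 1 - 96/336 = 0.714286.
Step 4: Under H0, t = rho * sqrt((n-2)/(1-rho^2)) = 2.2822 ~ t(5).
Step 5: Two-sided p-value from the t-distribution with 5 df = 0.071344.
Step 6: alpha = 0.05. fail to reject H0.

rho = 0.7143, p = 0.071344, fail to reject H0 at alpha = 0.05.


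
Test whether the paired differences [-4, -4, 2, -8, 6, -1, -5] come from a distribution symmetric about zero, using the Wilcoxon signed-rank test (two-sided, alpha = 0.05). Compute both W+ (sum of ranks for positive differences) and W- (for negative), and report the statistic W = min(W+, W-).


Step 1: Drop any zero differences (none here) and take |d_i|.
|d| = [4, 4, 2, 8, 6, 1, 5]
Step 2: Midrank |d_i| (ties get averaged ranks).
ranks: |4|->3.5, |4|->3.5, |2|->2, |8|->7, |6|->6, |1|->1, |5|->5
Step 3: Attach original signs; sum ranks with positive sign and with negative sign.
W+ = 2 + 6 = 8
W- = 3.5 + 3.5 + 7 + 1 + 5 = 20
(Check: W+ + W- = 28 should equal n(n+1)/2 = 28.)
Step 4: Test statistic W = min(W+, W-) = 8.
Step 5: Ties in |d|, so use the tie-corrected normal approximation.
        E[W] = n(n+1)/4 = 7*8/4 = 14.
        Tie groups: |d|=4 (t=2); sum(t^3 - t) = 6.
        Var[W] = n(n+1)(2n+1)/24 - sum(t^3-t)/48 = 840/24 - 6/48 = 34.875.
        z = (W - E[W]) / sqrt(Var[W]) = (8 - 14) / 5.9055 = -1.0160.
        Two-sided p = 2*Phi(z) = 0.309629.
Step 6: alpha = 0.05. fail to reject H0.

W+ = 8, W- = 20, W = min = 8, p = 0.309629, fail to reject H0.


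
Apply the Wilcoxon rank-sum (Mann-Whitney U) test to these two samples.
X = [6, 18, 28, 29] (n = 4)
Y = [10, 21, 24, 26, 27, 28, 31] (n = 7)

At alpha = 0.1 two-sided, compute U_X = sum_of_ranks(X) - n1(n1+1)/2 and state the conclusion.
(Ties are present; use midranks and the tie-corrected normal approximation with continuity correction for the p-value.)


Step 1: Combine and sort all 11 observations; assign midranks.
sorted (value, group): (6,X), (10,Y), (18,X), (21,Y), (24,Y), (26,Y), (27,Y), (28,X), (28,Y), (29,X), (31,Y)
ranks: 6->1, 10->2, 18->3, 21->4, 24->5, 26->6, 27->7, 28->8.5, 28->8.5, 29->10, 31->11
Step 2: Rank sum for X: R1 = 1 + 3 + 8.5 + 10 = 22.5.
Step 3: U_X = R1 - n1(n1+1)/2 = 22.5 - 4*5/2 = 22.5 - 10 = 12.5.
       U_Y = n1*n2 - U_X = 28 - 12.5 = 15.5.
Step 4: Ties are present, so use the tie-corrected normal approximation (with continuity correction) for the p-value.
Step 5: p-value = 0.849769; compare to alpha = 0.1. fail to reject H0.

U_X = 12.5, p = 0.849769, fail to reject H0 at alpha = 0.1.
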